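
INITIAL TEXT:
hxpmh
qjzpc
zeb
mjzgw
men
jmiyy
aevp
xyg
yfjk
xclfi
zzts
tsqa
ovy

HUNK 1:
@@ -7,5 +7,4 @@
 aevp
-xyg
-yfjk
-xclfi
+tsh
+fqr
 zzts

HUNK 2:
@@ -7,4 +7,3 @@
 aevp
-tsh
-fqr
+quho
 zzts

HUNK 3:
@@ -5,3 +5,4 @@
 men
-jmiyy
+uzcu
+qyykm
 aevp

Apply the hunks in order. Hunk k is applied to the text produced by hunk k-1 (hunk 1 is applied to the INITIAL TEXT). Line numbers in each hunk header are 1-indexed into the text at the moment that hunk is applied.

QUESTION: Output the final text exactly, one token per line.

Answer: hxpmh
qjzpc
zeb
mjzgw
men
uzcu
qyykm
aevp
quho
zzts
tsqa
ovy

Derivation:
Hunk 1: at line 7 remove [xyg,yfjk,xclfi] add [tsh,fqr] -> 12 lines: hxpmh qjzpc zeb mjzgw men jmiyy aevp tsh fqr zzts tsqa ovy
Hunk 2: at line 7 remove [tsh,fqr] add [quho] -> 11 lines: hxpmh qjzpc zeb mjzgw men jmiyy aevp quho zzts tsqa ovy
Hunk 3: at line 5 remove [jmiyy] add [uzcu,qyykm] -> 12 lines: hxpmh qjzpc zeb mjzgw men uzcu qyykm aevp quho zzts tsqa ovy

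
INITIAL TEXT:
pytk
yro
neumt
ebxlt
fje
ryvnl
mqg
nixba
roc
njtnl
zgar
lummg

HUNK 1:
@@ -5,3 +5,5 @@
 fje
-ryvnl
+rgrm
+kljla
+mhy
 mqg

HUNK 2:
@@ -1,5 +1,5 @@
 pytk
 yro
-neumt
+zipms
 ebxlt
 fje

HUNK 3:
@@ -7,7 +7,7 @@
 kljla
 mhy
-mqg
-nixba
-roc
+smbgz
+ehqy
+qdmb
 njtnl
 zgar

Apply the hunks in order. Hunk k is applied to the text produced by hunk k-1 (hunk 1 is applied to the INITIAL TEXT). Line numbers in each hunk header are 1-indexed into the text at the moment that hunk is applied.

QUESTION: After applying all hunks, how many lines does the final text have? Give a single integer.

Hunk 1: at line 5 remove [ryvnl] add [rgrm,kljla,mhy] -> 14 lines: pytk yro neumt ebxlt fje rgrm kljla mhy mqg nixba roc njtnl zgar lummg
Hunk 2: at line 1 remove [neumt] add [zipms] -> 14 lines: pytk yro zipms ebxlt fje rgrm kljla mhy mqg nixba roc njtnl zgar lummg
Hunk 3: at line 7 remove [mqg,nixba,roc] add [smbgz,ehqy,qdmb] -> 14 lines: pytk yro zipms ebxlt fje rgrm kljla mhy smbgz ehqy qdmb njtnl zgar lummg
Final line count: 14

Answer: 14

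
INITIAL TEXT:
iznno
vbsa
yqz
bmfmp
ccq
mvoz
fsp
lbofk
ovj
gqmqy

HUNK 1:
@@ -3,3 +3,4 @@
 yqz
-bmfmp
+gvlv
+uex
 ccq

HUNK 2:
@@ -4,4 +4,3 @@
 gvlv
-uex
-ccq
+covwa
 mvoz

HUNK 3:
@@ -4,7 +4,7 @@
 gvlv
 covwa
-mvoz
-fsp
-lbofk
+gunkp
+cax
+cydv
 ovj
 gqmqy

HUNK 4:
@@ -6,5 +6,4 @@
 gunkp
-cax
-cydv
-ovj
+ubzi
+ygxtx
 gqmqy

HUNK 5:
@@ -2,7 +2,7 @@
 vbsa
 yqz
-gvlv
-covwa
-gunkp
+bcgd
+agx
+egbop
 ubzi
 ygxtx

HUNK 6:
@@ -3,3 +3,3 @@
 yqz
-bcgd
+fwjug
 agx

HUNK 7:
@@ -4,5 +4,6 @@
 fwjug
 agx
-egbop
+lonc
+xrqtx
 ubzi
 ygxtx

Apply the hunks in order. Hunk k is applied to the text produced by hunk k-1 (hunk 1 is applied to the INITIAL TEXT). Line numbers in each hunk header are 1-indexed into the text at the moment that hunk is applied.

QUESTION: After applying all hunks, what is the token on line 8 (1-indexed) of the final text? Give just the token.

Hunk 1: at line 3 remove [bmfmp] add [gvlv,uex] -> 11 lines: iznno vbsa yqz gvlv uex ccq mvoz fsp lbofk ovj gqmqy
Hunk 2: at line 4 remove [uex,ccq] add [covwa] -> 10 lines: iznno vbsa yqz gvlv covwa mvoz fsp lbofk ovj gqmqy
Hunk 3: at line 4 remove [mvoz,fsp,lbofk] add [gunkp,cax,cydv] -> 10 lines: iznno vbsa yqz gvlv covwa gunkp cax cydv ovj gqmqy
Hunk 4: at line 6 remove [cax,cydv,ovj] add [ubzi,ygxtx] -> 9 lines: iznno vbsa yqz gvlv covwa gunkp ubzi ygxtx gqmqy
Hunk 5: at line 2 remove [gvlv,covwa,gunkp] add [bcgd,agx,egbop] -> 9 lines: iznno vbsa yqz bcgd agx egbop ubzi ygxtx gqmqy
Hunk 6: at line 3 remove [bcgd] add [fwjug] -> 9 lines: iznno vbsa yqz fwjug agx egbop ubzi ygxtx gqmqy
Hunk 7: at line 4 remove [egbop] add [lonc,xrqtx] -> 10 lines: iznno vbsa yqz fwjug agx lonc xrqtx ubzi ygxtx gqmqy
Final line 8: ubzi

Answer: ubzi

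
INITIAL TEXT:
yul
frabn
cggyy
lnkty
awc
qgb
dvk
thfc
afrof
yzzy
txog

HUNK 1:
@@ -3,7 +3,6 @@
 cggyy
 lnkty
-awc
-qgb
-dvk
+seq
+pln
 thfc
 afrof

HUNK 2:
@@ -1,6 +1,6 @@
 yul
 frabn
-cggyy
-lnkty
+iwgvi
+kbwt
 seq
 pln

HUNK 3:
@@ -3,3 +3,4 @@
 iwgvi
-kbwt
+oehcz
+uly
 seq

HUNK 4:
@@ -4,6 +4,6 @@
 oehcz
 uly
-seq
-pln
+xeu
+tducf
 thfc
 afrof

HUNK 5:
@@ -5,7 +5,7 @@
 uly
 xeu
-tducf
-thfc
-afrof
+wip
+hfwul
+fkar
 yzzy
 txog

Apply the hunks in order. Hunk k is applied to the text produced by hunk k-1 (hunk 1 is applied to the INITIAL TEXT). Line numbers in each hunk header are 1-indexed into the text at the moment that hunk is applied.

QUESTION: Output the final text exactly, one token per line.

Answer: yul
frabn
iwgvi
oehcz
uly
xeu
wip
hfwul
fkar
yzzy
txog

Derivation:
Hunk 1: at line 3 remove [awc,qgb,dvk] add [seq,pln] -> 10 lines: yul frabn cggyy lnkty seq pln thfc afrof yzzy txog
Hunk 2: at line 1 remove [cggyy,lnkty] add [iwgvi,kbwt] -> 10 lines: yul frabn iwgvi kbwt seq pln thfc afrof yzzy txog
Hunk 3: at line 3 remove [kbwt] add [oehcz,uly] -> 11 lines: yul frabn iwgvi oehcz uly seq pln thfc afrof yzzy txog
Hunk 4: at line 4 remove [seq,pln] add [xeu,tducf] -> 11 lines: yul frabn iwgvi oehcz uly xeu tducf thfc afrof yzzy txog
Hunk 5: at line 5 remove [tducf,thfc,afrof] add [wip,hfwul,fkar] -> 11 lines: yul frabn iwgvi oehcz uly xeu wip hfwul fkar yzzy txog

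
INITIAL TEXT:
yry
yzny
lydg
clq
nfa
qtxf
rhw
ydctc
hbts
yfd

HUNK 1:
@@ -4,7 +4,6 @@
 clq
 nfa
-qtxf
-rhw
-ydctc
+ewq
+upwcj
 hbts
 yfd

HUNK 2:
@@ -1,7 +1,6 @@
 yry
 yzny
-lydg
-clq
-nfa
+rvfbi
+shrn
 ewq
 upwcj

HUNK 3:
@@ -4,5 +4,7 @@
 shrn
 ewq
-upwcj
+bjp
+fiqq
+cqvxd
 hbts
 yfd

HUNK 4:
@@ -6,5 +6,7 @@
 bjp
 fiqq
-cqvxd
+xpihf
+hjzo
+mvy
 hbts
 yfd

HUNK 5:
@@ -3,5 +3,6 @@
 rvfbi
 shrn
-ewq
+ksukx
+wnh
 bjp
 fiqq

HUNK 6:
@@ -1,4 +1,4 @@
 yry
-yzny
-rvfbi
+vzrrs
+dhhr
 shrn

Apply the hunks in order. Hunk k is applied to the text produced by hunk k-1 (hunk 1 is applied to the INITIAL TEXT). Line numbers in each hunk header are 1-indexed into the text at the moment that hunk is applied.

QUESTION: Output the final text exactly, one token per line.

Hunk 1: at line 4 remove [qtxf,rhw,ydctc] add [ewq,upwcj] -> 9 lines: yry yzny lydg clq nfa ewq upwcj hbts yfd
Hunk 2: at line 1 remove [lydg,clq,nfa] add [rvfbi,shrn] -> 8 lines: yry yzny rvfbi shrn ewq upwcj hbts yfd
Hunk 3: at line 4 remove [upwcj] add [bjp,fiqq,cqvxd] -> 10 lines: yry yzny rvfbi shrn ewq bjp fiqq cqvxd hbts yfd
Hunk 4: at line 6 remove [cqvxd] add [xpihf,hjzo,mvy] -> 12 lines: yry yzny rvfbi shrn ewq bjp fiqq xpihf hjzo mvy hbts yfd
Hunk 5: at line 3 remove [ewq] add [ksukx,wnh] -> 13 lines: yry yzny rvfbi shrn ksukx wnh bjp fiqq xpihf hjzo mvy hbts yfd
Hunk 6: at line 1 remove [yzny,rvfbi] add [vzrrs,dhhr] -> 13 lines: yry vzrrs dhhr shrn ksukx wnh bjp fiqq xpihf hjzo mvy hbts yfd

Answer: yry
vzrrs
dhhr
shrn
ksukx
wnh
bjp
fiqq
xpihf
hjzo
mvy
hbts
yfd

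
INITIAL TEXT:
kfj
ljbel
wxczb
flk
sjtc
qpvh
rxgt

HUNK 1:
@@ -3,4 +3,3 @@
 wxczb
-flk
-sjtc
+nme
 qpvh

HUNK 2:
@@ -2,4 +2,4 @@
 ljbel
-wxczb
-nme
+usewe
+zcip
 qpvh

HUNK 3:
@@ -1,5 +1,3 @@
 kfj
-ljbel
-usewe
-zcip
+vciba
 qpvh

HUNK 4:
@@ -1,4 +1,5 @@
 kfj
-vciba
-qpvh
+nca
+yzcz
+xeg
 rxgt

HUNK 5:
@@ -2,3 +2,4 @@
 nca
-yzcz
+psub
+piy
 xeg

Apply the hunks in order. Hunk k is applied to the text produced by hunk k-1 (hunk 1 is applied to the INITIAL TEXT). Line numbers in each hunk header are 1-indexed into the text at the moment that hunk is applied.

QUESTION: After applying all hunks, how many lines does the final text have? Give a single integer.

Hunk 1: at line 3 remove [flk,sjtc] add [nme] -> 6 lines: kfj ljbel wxczb nme qpvh rxgt
Hunk 2: at line 2 remove [wxczb,nme] add [usewe,zcip] -> 6 lines: kfj ljbel usewe zcip qpvh rxgt
Hunk 3: at line 1 remove [ljbel,usewe,zcip] add [vciba] -> 4 lines: kfj vciba qpvh rxgt
Hunk 4: at line 1 remove [vciba,qpvh] add [nca,yzcz,xeg] -> 5 lines: kfj nca yzcz xeg rxgt
Hunk 5: at line 2 remove [yzcz] add [psub,piy] -> 6 lines: kfj nca psub piy xeg rxgt
Final line count: 6

Answer: 6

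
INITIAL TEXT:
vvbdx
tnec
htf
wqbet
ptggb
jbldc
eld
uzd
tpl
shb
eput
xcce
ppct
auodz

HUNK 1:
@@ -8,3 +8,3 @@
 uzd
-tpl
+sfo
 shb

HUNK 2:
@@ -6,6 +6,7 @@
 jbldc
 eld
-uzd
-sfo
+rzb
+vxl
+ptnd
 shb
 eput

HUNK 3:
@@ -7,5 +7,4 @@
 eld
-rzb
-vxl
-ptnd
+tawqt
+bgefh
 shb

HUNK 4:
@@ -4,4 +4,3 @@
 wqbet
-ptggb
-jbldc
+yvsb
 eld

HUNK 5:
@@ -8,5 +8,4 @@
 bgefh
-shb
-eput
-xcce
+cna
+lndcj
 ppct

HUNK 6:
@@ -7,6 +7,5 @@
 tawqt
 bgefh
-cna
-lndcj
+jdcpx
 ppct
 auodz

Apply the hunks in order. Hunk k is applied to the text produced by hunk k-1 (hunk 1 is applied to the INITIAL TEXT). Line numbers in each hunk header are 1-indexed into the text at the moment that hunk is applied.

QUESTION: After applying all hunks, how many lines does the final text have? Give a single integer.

Hunk 1: at line 8 remove [tpl] add [sfo] -> 14 lines: vvbdx tnec htf wqbet ptggb jbldc eld uzd sfo shb eput xcce ppct auodz
Hunk 2: at line 6 remove [uzd,sfo] add [rzb,vxl,ptnd] -> 15 lines: vvbdx tnec htf wqbet ptggb jbldc eld rzb vxl ptnd shb eput xcce ppct auodz
Hunk 3: at line 7 remove [rzb,vxl,ptnd] add [tawqt,bgefh] -> 14 lines: vvbdx tnec htf wqbet ptggb jbldc eld tawqt bgefh shb eput xcce ppct auodz
Hunk 4: at line 4 remove [ptggb,jbldc] add [yvsb] -> 13 lines: vvbdx tnec htf wqbet yvsb eld tawqt bgefh shb eput xcce ppct auodz
Hunk 5: at line 8 remove [shb,eput,xcce] add [cna,lndcj] -> 12 lines: vvbdx tnec htf wqbet yvsb eld tawqt bgefh cna lndcj ppct auodz
Hunk 6: at line 7 remove [cna,lndcj] add [jdcpx] -> 11 lines: vvbdx tnec htf wqbet yvsb eld tawqt bgefh jdcpx ppct auodz
Final line count: 11

Answer: 11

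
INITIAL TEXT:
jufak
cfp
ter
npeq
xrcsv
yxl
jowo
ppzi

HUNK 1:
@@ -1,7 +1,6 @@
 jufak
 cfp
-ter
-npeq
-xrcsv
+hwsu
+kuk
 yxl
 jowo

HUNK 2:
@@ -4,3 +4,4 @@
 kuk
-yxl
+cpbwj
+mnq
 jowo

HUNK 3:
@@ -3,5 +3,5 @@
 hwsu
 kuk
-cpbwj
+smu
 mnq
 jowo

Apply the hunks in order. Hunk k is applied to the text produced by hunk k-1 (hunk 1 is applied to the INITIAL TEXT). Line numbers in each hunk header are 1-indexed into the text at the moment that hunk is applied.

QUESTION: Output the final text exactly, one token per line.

Answer: jufak
cfp
hwsu
kuk
smu
mnq
jowo
ppzi

Derivation:
Hunk 1: at line 1 remove [ter,npeq,xrcsv] add [hwsu,kuk] -> 7 lines: jufak cfp hwsu kuk yxl jowo ppzi
Hunk 2: at line 4 remove [yxl] add [cpbwj,mnq] -> 8 lines: jufak cfp hwsu kuk cpbwj mnq jowo ppzi
Hunk 3: at line 3 remove [cpbwj] add [smu] -> 8 lines: jufak cfp hwsu kuk smu mnq jowo ppzi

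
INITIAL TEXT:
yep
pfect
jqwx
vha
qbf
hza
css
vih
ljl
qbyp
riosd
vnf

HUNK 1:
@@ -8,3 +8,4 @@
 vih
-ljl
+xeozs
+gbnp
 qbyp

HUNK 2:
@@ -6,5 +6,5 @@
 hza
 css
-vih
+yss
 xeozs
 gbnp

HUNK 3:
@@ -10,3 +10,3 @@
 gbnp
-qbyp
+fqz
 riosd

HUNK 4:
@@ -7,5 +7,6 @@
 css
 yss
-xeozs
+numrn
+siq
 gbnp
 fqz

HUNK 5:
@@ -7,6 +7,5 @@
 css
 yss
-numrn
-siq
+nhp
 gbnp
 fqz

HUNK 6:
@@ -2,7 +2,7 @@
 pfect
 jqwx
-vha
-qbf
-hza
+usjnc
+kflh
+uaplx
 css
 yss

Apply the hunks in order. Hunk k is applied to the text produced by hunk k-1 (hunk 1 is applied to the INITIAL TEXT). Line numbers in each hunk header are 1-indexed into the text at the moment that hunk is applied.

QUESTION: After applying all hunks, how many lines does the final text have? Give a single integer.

Answer: 13

Derivation:
Hunk 1: at line 8 remove [ljl] add [xeozs,gbnp] -> 13 lines: yep pfect jqwx vha qbf hza css vih xeozs gbnp qbyp riosd vnf
Hunk 2: at line 6 remove [vih] add [yss] -> 13 lines: yep pfect jqwx vha qbf hza css yss xeozs gbnp qbyp riosd vnf
Hunk 3: at line 10 remove [qbyp] add [fqz] -> 13 lines: yep pfect jqwx vha qbf hza css yss xeozs gbnp fqz riosd vnf
Hunk 4: at line 7 remove [xeozs] add [numrn,siq] -> 14 lines: yep pfect jqwx vha qbf hza css yss numrn siq gbnp fqz riosd vnf
Hunk 5: at line 7 remove [numrn,siq] add [nhp] -> 13 lines: yep pfect jqwx vha qbf hza css yss nhp gbnp fqz riosd vnf
Hunk 6: at line 2 remove [vha,qbf,hza] add [usjnc,kflh,uaplx] -> 13 lines: yep pfect jqwx usjnc kflh uaplx css yss nhp gbnp fqz riosd vnf
Final line count: 13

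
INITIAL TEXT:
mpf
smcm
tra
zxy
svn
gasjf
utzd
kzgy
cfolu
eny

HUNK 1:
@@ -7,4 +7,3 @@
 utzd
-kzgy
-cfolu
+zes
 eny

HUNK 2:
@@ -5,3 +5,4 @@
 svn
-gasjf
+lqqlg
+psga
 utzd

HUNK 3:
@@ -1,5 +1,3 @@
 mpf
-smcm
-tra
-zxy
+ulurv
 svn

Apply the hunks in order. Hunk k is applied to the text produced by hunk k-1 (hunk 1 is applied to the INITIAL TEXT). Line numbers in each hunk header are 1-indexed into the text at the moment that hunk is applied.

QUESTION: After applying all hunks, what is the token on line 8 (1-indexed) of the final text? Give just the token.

Hunk 1: at line 7 remove [kzgy,cfolu] add [zes] -> 9 lines: mpf smcm tra zxy svn gasjf utzd zes eny
Hunk 2: at line 5 remove [gasjf] add [lqqlg,psga] -> 10 lines: mpf smcm tra zxy svn lqqlg psga utzd zes eny
Hunk 3: at line 1 remove [smcm,tra,zxy] add [ulurv] -> 8 lines: mpf ulurv svn lqqlg psga utzd zes eny
Final line 8: eny

Answer: eny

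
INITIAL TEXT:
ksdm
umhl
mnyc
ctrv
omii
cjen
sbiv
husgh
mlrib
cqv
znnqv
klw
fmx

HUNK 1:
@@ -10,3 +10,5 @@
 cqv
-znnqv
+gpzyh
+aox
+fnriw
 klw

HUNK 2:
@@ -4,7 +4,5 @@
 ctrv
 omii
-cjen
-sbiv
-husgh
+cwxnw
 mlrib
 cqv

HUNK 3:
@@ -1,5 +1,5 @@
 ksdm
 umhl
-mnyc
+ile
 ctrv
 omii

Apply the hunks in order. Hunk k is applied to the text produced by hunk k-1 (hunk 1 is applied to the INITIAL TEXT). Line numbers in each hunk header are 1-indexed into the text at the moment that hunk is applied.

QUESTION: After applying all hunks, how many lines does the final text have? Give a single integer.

Hunk 1: at line 10 remove [znnqv] add [gpzyh,aox,fnriw] -> 15 lines: ksdm umhl mnyc ctrv omii cjen sbiv husgh mlrib cqv gpzyh aox fnriw klw fmx
Hunk 2: at line 4 remove [cjen,sbiv,husgh] add [cwxnw] -> 13 lines: ksdm umhl mnyc ctrv omii cwxnw mlrib cqv gpzyh aox fnriw klw fmx
Hunk 3: at line 1 remove [mnyc] add [ile] -> 13 lines: ksdm umhl ile ctrv omii cwxnw mlrib cqv gpzyh aox fnriw klw fmx
Final line count: 13

Answer: 13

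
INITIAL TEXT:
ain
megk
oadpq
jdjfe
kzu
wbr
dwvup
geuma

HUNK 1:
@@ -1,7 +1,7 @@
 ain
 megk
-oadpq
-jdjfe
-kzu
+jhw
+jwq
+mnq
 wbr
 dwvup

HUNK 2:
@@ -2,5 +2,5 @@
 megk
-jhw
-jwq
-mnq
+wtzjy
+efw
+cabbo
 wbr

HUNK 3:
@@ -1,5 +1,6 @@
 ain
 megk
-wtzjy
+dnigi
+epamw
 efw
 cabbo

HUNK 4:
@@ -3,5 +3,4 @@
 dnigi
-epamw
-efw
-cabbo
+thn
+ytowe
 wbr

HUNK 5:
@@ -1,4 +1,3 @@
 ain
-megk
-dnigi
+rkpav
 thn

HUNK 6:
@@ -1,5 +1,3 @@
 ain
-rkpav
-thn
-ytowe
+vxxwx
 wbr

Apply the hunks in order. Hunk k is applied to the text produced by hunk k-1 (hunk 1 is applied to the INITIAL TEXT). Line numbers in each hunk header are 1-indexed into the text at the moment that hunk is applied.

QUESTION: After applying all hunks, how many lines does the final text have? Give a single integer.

Hunk 1: at line 1 remove [oadpq,jdjfe,kzu] add [jhw,jwq,mnq] -> 8 lines: ain megk jhw jwq mnq wbr dwvup geuma
Hunk 2: at line 2 remove [jhw,jwq,mnq] add [wtzjy,efw,cabbo] -> 8 lines: ain megk wtzjy efw cabbo wbr dwvup geuma
Hunk 3: at line 1 remove [wtzjy] add [dnigi,epamw] -> 9 lines: ain megk dnigi epamw efw cabbo wbr dwvup geuma
Hunk 4: at line 3 remove [epamw,efw,cabbo] add [thn,ytowe] -> 8 lines: ain megk dnigi thn ytowe wbr dwvup geuma
Hunk 5: at line 1 remove [megk,dnigi] add [rkpav] -> 7 lines: ain rkpav thn ytowe wbr dwvup geuma
Hunk 6: at line 1 remove [rkpav,thn,ytowe] add [vxxwx] -> 5 lines: ain vxxwx wbr dwvup geuma
Final line count: 5

Answer: 5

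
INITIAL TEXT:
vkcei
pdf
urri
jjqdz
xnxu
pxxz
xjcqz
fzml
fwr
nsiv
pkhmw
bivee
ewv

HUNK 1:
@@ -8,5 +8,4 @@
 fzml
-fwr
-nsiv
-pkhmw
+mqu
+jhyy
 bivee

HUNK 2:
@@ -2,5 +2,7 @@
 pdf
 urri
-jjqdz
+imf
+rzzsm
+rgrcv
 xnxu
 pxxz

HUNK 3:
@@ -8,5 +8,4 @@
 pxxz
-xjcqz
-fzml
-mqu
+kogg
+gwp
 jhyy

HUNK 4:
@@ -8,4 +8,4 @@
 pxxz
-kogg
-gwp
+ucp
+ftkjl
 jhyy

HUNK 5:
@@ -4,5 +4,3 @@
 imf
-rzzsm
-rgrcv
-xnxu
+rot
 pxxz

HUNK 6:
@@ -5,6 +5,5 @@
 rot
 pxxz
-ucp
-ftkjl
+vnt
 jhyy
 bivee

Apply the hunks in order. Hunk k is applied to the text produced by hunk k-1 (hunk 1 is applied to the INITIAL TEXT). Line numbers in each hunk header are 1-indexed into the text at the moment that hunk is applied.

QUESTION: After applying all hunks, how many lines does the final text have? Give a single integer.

Hunk 1: at line 8 remove [fwr,nsiv,pkhmw] add [mqu,jhyy] -> 12 lines: vkcei pdf urri jjqdz xnxu pxxz xjcqz fzml mqu jhyy bivee ewv
Hunk 2: at line 2 remove [jjqdz] add [imf,rzzsm,rgrcv] -> 14 lines: vkcei pdf urri imf rzzsm rgrcv xnxu pxxz xjcqz fzml mqu jhyy bivee ewv
Hunk 3: at line 8 remove [xjcqz,fzml,mqu] add [kogg,gwp] -> 13 lines: vkcei pdf urri imf rzzsm rgrcv xnxu pxxz kogg gwp jhyy bivee ewv
Hunk 4: at line 8 remove [kogg,gwp] add [ucp,ftkjl] -> 13 lines: vkcei pdf urri imf rzzsm rgrcv xnxu pxxz ucp ftkjl jhyy bivee ewv
Hunk 5: at line 4 remove [rzzsm,rgrcv,xnxu] add [rot] -> 11 lines: vkcei pdf urri imf rot pxxz ucp ftkjl jhyy bivee ewv
Hunk 6: at line 5 remove [ucp,ftkjl] add [vnt] -> 10 lines: vkcei pdf urri imf rot pxxz vnt jhyy bivee ewv
Final line count: 10

Answer: 10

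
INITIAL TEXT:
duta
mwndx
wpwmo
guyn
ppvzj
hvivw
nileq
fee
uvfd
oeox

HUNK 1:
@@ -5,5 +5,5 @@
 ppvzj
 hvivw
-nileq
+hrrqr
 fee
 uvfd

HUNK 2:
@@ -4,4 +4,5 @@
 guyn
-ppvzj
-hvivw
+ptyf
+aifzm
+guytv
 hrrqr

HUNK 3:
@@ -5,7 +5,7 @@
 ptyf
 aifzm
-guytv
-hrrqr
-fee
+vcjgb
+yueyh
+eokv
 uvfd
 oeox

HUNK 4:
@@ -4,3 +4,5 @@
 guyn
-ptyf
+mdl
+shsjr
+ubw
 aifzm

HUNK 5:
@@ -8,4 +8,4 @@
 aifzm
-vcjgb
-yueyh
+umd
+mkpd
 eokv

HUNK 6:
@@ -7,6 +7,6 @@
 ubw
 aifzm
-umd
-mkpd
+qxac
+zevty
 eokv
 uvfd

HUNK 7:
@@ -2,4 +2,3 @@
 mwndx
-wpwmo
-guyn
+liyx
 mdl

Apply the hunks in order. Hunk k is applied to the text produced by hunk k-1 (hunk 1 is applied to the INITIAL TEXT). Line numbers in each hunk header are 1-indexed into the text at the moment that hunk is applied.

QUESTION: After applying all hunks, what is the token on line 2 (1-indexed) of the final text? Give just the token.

Answer: mwndx

Derivation:
Hunk 1: at line 5 remove [nileq] add [hrrqr] -> 10 lines: duta mwndx wpwmo guyn ppvzj hvivw hrrqr fee uvfd oeox
Hunk 2: at line 4 remove [ppvzj,hvivw] add [ptyf,aifzm,guytv] -> 11 lines: duta mwndx wpwmo guyn ptyf aifzm guytv hrrqr fee uvfd oeox
Hunk 3: at line 5 remove [guytv,hrrqr,fee] add [vcjgb,yueyh,eokv] -> 11 lines: duta mwndx wpwmo guyn ptyf aifzm vcjgb yueyh eokv uvfd oeox
Hunk 4: at line 4 remove [ptyf] add [mdl,shsjr,ubw] -> 13 lines: duta mwndx wpwmo guyn mdl shsjr ubw aifzm vcjgb yueyh eokv uvfd oeox
Hunk 5: at line 8 remove [vcjgb,yueyh] add [umd,mkpd] -> 13 lines: duta mwndx wpwmo guyn mdl shsjr ubw aifzm umd mkpd eokv uvfd oeox
Hunk 6: at line 7 remove [umd,mkpd] add [qxac,zevty] -> 13 lines: duta mwndx wpwmo guyn mdl shsjr ubw aifzm qxac zevty eokv uvfd oeox
Hunk 7: at line 2 remove [wpwmo,guyn] add [liyx] -> 12 lines: duta mwndx liyx mdl shsjr ubw aifzm qxac zevty eokv uvfd oeox
Final line 2: mwndx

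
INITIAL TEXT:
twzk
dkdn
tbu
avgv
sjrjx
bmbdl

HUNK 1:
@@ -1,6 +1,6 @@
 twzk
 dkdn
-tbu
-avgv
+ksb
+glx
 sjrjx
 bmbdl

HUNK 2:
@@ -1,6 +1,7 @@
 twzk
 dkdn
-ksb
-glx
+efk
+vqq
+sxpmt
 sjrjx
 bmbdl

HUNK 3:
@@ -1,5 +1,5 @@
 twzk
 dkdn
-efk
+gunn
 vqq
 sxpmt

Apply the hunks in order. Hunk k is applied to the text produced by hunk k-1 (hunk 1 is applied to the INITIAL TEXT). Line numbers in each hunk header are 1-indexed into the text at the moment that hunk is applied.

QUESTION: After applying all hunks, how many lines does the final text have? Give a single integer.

Answer: 7

Derivation:
Hunk 1: at line 1 remove [tbu,avgv] add [ksb,glx] -> 6 lines: twzk dkdn ksb glx sjrjx bmbdl
Hunk 2: at line 1 remove [ksb,glx] add [efk,vqq,sxpmt] -> 7 lines: twzk dkdn efk vqq sxpmt sjrjx bmbdl
Hunk 3: at line 1 remove [efk] add [gunn] -> 7 lines: twzk dkdn gunn vqq sxpmt sjrjx bmbdl
Final line count: 7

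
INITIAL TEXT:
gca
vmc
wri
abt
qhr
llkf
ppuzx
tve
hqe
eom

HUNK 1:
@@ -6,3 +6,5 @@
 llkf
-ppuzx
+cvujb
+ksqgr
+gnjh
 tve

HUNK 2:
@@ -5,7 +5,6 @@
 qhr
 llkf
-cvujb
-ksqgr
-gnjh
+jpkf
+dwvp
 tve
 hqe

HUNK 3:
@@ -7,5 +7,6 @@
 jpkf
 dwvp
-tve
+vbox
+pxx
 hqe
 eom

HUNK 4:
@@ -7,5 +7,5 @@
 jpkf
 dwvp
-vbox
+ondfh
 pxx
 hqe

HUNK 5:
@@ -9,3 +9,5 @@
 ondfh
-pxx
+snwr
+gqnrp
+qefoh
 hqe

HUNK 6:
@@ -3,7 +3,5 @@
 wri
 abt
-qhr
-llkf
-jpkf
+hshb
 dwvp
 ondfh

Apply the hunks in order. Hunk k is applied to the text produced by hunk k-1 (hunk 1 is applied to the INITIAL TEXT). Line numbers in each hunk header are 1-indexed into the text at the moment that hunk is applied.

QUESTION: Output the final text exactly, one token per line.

Answer: gca
vmc
wri
abt
hshb
dwvp
ondfh
snwr
gqnrp
qefoh
hqe
eom

Derivation:
Hunk 1: at line 6 remove [ppuzx] add [cvujb,ksqgr,gnjh] -> 12 lines: gca vmc wri abt qhr llkf cvujb ksqgr gnjh tve hqe eom
Hunk 2: at line 5 remove [cvujb,ksqgr,gnjh] add [jpkf,dwvp] -> 11 lines: gca vmc wri abt qhr llkf jpkf dwvp tve hqe eom
Hunk 3: at line 7 remove [tve] add [vbox,pxx] -> 12 lines: gca vmc wri abt qhr llkf jpkf dwvp vbox pxx hqe eom
Hunk 4: at line 7 remove [vbox] add [ondfh] -> 12 lines: gca vmc wri abt qhr llkf jpkf dwvp ondfh pxx hqe eom
Hunk 5: at line 9 remove [pxx] add [snwr,gqnrp,qefoh] -> 14 lines: gca vmc wri abt qhr llkf jpkf dwvp ondfh snwr gqnrp qefoh hqe eom
Hunk 6: at line 3 remove [qhr,llkf,jpkf] add [hshb] -> 12 lines: gca vmc wri abt hshb dwvp ondfh snwr gqnrp qefoh hqe eom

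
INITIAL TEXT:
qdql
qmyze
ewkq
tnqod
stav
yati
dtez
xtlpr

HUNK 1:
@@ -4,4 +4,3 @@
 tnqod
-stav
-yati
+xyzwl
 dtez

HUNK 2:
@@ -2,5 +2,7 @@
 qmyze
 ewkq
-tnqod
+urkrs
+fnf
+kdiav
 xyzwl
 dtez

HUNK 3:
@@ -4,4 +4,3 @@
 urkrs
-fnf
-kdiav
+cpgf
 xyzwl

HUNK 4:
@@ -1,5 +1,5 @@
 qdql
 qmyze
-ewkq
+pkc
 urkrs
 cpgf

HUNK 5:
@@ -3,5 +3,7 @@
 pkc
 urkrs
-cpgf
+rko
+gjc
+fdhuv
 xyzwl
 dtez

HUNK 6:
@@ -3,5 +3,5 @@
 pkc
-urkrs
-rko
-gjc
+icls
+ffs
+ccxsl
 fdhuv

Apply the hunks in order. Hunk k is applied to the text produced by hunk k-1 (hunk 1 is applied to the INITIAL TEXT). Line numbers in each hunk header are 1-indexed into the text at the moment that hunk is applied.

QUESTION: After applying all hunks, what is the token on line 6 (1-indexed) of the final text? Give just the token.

Hunk 1: at line 4 remove [stav,yati] add [xyzwl] -> 7 lines: qdql qmyze ewkq tnqod xyzwl dtez xtlpr
Hunk 2: at line 2 remove [tnqod] add [urkrs,fnf,kdiav] -> 9 lines: qdql qmyze ewkq urkrs fnf kdiav xyzwl dtez xtlpr
Hunk 3: at line 4 remove [fnf,kdiav] add [cpgf] -> 8 lines: qdql qmyze ewkq urkrs cpgf xyzwl dtez xtlpr
Hunk 4: at line 1 remove [ewkq] add [pkc] -> 8 lines: qdql qmyze pkc urkrs cpgf xyzwl dtez xtlpr
Hunk 5: at line 3 remove [cpgf] add [rko,gjc,fdhuv] -> 10 lines: qdql qmyze pkc urkrs rko gjc fdhuv xyzwl dtez xtlpr
Hunk 6: at line 3 remove [urkrs,rko,gjc] add [icls,ffs,ccxsl] -> 10 lines: qdql qmyze pkc icls ffs ccxsl fdhuv xyzwl dtez xtlpr
Final line 6: ccxsl

Answer: ccxsl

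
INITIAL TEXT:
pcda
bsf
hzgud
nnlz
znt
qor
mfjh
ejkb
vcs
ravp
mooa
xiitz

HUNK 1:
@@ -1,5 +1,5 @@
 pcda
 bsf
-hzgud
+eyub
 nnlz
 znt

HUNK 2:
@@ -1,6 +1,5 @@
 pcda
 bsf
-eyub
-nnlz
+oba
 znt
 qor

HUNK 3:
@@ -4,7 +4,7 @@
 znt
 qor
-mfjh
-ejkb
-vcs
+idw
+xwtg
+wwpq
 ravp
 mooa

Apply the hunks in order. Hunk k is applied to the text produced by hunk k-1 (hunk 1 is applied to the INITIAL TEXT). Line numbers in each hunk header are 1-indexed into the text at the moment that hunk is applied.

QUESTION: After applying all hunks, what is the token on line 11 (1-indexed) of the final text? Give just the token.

Hunk 1: at line 1 remove [hzgud] add [eyub] -> 12 lines: pcda bsf eyub nnlz znt qor mfjh ejkb vcs ravp mooa xiitz
Hunk 2: at line 1 remove [eyub,nnlz] add [oba] -> 11 lines: pcda bsf oba znt qor mfjh ejkb vcs ravp mooa xiitz
Hunk 3: at line 4 remove [mfjh,ejkb,vcs] add [idw,xwtg,wwpq] -> 11 lines: pcda bsf oba znt qor idw xwtg wwpq ravp mooa xiitz
Final line 11: xiitz

Answer: xiitz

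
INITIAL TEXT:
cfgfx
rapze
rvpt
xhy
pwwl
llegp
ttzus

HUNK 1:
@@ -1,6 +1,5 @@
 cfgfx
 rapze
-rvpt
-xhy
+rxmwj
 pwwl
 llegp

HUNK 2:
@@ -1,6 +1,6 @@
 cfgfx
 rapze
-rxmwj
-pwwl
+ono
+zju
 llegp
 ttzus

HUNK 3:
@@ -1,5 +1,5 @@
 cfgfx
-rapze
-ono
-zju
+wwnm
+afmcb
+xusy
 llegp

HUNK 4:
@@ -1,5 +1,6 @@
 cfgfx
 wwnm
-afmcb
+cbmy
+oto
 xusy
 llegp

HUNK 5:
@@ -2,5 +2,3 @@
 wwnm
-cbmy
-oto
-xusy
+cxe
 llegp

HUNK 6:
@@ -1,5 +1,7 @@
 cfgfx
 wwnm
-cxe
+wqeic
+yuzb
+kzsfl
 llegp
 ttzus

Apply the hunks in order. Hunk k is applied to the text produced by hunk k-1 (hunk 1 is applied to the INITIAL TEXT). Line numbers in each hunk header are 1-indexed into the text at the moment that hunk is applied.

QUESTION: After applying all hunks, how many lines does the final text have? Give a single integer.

Answer: 7

Derivation:
Hunk 1: at line 1 remove [rvpt,xhy] add [rxmwj] -> 6 lines: cfgfx rapze rxmwj pwwl llegp ttzus
Hunk 2: at line 1 remove [rxmwj,pwwl] add [ono,zju] -> 6 lines: cfgfx rapze ono zju llegp ttzus
Hunk 3: at line 1 remove [rapze,ono,zju] add [wwnm,afmcb,xusy] -> 6 lines: cfgfx wwnm afmcb xusy llegp ttzus
Hunk 4: at line 1 remove [afmcb] add [cbmy,oto] -> 7 lines: cfgfx wwnm cbmy oto xusy llegp ttzus
Hunk 5: at line 2 remove [cbmy,oto,xusy] add [cxe] -> 5 lines: cfgfx wwnm cxe llegp ttzus
Hunk 6: at line 1 remove [cxe] add [wqeic,yuzb,kzsfl] -> 7 lines: cfgfx wwnm wqeic yuzb kzsfl llegp ttzus
Final line count: 7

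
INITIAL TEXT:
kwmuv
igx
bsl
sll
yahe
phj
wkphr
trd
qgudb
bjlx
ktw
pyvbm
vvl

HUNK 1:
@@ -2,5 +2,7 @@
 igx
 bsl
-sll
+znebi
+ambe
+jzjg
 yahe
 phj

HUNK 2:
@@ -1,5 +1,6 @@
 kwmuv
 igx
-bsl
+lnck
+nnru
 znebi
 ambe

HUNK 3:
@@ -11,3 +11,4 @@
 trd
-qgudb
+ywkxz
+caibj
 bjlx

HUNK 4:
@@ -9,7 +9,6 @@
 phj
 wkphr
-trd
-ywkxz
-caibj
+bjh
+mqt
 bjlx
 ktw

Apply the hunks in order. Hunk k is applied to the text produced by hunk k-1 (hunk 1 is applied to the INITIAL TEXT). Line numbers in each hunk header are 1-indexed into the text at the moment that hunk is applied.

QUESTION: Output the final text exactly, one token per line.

Answer: kwmuv
igx
lnck
nnru
znebi
ambe
jzjg
yahe
phj
wkphr
bjh
mqt
bjlx
ktw
pyvbm
vvl

Derivation:
Hunk 1: at line 2 remove [sll] add [znebi,ambe,jzjg] -> 15 lines: kwmuv igx bsl znebi ambe jzjg yahe phj wkphr trd qgudb bjlx ktw pyvbm vvl
Hunk 2: at line 1 remove [bsl] add [lnck,nnru] -> 16 lines: kwmuv igx lnck nnru znebi ambe jzjg yahe phj wkphr trd qgudb bjlx ktw pyvbm vvl
Hunk 3: at line 11 remove [qgudb] add [ywkxz,caibj] -> 17 lines: kwmuv igx lnck nnru znebi ambe jzjg yahe phj wkphr trd ywkxz caibj bjlx ktw pyvbm vvl
Hunk 4: at line 9 remove [trd,ywkxz,caibj] add [bjh,mqt] -> 16 lines: kwmuv igx lnck nnru znebi ambe jzjg yahe phj wkphr bjh mqt bjlx ktw pyvbm vvl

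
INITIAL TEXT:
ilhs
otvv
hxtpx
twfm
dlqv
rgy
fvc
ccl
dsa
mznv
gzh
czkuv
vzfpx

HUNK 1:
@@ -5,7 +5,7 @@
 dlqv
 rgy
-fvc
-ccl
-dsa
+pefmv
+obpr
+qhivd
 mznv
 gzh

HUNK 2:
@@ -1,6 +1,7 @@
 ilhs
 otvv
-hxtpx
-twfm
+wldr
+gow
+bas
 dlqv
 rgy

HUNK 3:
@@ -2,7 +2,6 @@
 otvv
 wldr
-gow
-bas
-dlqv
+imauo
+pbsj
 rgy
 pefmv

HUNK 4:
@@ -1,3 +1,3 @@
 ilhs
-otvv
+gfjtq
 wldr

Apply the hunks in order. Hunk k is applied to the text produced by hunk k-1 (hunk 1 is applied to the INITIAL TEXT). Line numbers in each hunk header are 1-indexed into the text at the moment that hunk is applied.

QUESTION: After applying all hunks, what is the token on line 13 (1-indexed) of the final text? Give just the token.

Hunk 1: at line 5 remove [fvc,ccl,dsa] add [pefmv,obpr,qhivd] -> 13 lines: ilhs otvv hxtpx twfm dlqv rgy pefmv obpr qhivd mznv gzh czkuv vzfpx
Hunk 2: at line 1 remove [hxtpx,twfm] add [wldr,gow,bas] -> 14 lines: ilhs otvv wldr gow bas dlqv rgy pefmv obpr qhivd mznv gzh czkuv vzfpx
Hunk 3: at line 2 remove [gow,bas,dlqv] add [imauo,pbsj] -> 13 lines: ilhs otvv wldr imauo pbsj rgy pefmv obpr qhivd mznv gzh czkuv vzfpx
Hunk 4: at line 1 remove [otvv] add [gfjtq] -> 13 lines: ilhs gfjtq wldr imauo pbsj rgy pefmv obpr qhivd mznv gzh czkuv vzfpx
Final line 13: vzfpx

Answer: vzfpx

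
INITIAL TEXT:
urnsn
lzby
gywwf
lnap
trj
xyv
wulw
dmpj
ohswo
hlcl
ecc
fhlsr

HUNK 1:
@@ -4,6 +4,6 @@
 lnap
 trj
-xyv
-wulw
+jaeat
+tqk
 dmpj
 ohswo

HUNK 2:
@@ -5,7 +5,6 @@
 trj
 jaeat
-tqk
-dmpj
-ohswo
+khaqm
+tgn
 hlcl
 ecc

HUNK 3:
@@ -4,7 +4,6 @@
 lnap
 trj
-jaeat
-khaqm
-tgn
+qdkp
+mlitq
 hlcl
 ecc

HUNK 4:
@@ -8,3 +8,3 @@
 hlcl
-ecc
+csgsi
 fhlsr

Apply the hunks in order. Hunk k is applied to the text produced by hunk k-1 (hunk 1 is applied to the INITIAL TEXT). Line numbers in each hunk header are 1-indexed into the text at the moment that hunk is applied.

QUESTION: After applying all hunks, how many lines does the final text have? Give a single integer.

Answer: 10

Derivation:
Hunk 1: at line 4 remove [xyv,wulw] add [jaeat,tqk] -> 12 lines: urnsn lzby gywwf lnap trj jaeat tqk dmpj ohswo hlcl ecc fhlsr
Hunk 2: at line 5 remove [tqk,dmpj,ohswo] add [khaqm,tgn] -> 11 lines: urnsn lzby gywwf lnap trj jaeat khaqm tgn hlcl ecc fhlsr
Hunk 3: at line 4 remove [jaeat,khaqm,tgn] add [qdkp,mlitq] -> 10 lines: urnsn lzby gywwf lnap trj qdkp mlitq hlcl ecc fhlsr
Hunk 4: at line 8 remove [ecc] add [csgsi] -> 10 lines: urnsn lzby gywwf lnap trj qdkp mlitq hlcl csgsi fhlsr
Final line count: 10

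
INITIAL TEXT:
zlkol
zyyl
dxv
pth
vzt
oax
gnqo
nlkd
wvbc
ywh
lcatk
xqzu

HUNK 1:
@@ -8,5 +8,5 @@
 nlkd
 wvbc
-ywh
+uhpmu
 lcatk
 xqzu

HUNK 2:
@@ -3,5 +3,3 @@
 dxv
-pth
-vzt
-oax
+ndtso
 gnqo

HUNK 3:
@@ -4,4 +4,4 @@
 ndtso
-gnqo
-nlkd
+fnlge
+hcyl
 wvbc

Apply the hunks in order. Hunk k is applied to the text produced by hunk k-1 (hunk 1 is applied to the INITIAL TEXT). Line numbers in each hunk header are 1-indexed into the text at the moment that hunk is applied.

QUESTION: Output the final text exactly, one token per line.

Hunk 1: at line 8 remove [ywh] add [uhpmu] -> 12 lines: zlkol zyyl dxv pth vzt oax gnqo nlkd wvbc uhpmu lcatk xqzu
Hunk 2: at line 3 remove [pth,vzt,oax] add [ndtso] -> 10 lines: zlkol zyyl dxv ndtso gnqo nlkd wvbc uhpmu lcatk xqzu
Hunk 3: at line 4 remove [gnqo,nlkd] add [fnlge,hcyl] -> 10 lines: zlkol zyyl dxv ndtso fnlge hcyl wvbc uhpmu lcatk xqzu

Answer: zlkol
zyyl
dxv
ndtso
fnlge
hcyl
wvbc
uhpmu
lcatk
xqzu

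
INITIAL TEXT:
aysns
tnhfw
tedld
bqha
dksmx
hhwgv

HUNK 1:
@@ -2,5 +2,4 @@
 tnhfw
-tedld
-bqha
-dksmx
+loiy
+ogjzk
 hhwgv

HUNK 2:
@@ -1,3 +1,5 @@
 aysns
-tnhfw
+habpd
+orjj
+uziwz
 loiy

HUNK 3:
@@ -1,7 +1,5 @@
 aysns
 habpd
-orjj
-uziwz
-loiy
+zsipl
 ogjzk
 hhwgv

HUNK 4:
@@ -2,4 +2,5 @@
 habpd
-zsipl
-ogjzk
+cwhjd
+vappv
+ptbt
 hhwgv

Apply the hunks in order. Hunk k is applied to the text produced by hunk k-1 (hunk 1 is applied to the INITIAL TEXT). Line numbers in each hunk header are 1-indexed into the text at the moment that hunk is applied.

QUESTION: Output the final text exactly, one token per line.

Hunk 1: at line 2 remove [tedld,bqha,dksmx] add [loiy,ogjzk] -> 5 lines: aysns tnhfw loiy ogjzk hhwgv
Hunk 2: at line 1 remove [tnhfw] add [habpd,orjj,uziwz] -> 7 lines: aysns habpd orjj uziwz loiy ogjzk hhwgv
Hunk 3: at line 1 remove [orjj,uziwz,loiy] add [zsipl] -> 5 lines: aysns habpd zsipl ogjzk hhwgv
Hunk 4: at line 2 remove [zsipl,ogjzk] add [cwhjd,vappv,ptbt] -> 6 lines: aysns habpd cwhjd vappv ptbt hhwgv

Answer: aysns
habpd
cwhjd
vappv
ptbt
hhwgv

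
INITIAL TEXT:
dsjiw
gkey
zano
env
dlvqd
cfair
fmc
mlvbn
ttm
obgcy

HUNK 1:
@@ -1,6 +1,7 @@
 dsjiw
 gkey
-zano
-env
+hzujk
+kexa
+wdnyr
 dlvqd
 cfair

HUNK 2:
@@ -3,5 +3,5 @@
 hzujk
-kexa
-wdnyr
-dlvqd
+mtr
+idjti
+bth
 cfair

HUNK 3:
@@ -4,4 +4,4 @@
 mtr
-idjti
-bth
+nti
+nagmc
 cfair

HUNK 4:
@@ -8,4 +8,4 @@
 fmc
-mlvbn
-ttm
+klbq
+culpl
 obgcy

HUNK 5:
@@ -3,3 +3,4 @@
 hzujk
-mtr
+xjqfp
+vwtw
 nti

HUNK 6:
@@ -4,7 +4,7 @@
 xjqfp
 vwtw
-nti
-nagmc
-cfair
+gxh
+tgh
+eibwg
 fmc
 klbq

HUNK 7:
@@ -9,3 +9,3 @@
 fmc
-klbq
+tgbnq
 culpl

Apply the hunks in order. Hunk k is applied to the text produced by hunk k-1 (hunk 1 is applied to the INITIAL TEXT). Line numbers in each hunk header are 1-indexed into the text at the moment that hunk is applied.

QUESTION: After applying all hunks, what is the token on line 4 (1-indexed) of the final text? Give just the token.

Answer: xjqfp

Derivation:
Hunk 1: at line 1 remove [zano,env] add [hzujk,kexa,wdnyr] -> 11 lines: dsjiw gkey hzujk kexa wdnyr dlvqd cfair fmc mlvbn ttm obgcy
Hunk 2: at line 3 remove [kexa,wdnyr,dlvqd] add [mtr,idjti,bth] -> 11 lines: dsjiw gkey hzujk mtr idjti bth cfair fmc mlvbn ttm obgcy
Hunk 3: at line 4 remove [idjti,bth] add [nti,nagmc] -> 11 lines: dsjiw gkey hzujk mtr nti nagmc cfair fmc mlvbn ttm obgcy
Hunk 4: at line 8 remove [mlvbn,ttm] add [klbq,culpl] -> 11 lines: dsjiw gkey hzujk mtr nti nagmc cfair fmc klbq culpl obgcy
Hunk 5: at line 3 remove [mtr] add [xjqfp,vwtw] -> 12 lines: dsjiw gkey hzujk xjqfp vwtw nti nagmc cfair fmc klbq culpl obgcy
Hunk 6: at line 4 remove [nti,nagmc,cfair] add [gxh,tgh,eibwg] -> 12 lines: dsjiw gkey hzujk xjqfp vwtw gxh tgh eibwg fmc klbq culpl obgcy
Hunk 7: at line 9 remove [klbq] add [tgbnq] -> 12 lines: dsjiw gkey hzujk xjqfp vwtw gxh tgh eibwg fmc tgbnq culpl obgcy
Final line 4: xjqfp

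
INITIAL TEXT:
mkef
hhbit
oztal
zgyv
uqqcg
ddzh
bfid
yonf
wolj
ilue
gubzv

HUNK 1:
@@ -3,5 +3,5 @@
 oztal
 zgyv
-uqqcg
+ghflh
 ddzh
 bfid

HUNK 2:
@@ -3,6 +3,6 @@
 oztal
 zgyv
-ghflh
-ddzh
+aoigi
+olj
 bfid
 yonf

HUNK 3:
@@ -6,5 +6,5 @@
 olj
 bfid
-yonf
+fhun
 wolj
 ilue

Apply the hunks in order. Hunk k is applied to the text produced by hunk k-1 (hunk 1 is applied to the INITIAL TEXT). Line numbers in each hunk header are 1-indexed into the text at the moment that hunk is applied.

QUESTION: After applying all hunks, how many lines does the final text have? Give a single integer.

Hunk 1: at line 3 remove [uqqcg] add [ghflh] -> 11 lines: mkef hhbit oztal zgyv ghflh ddzh bfid yonf wolj ilue gubzv
Hunk 2: at line 3 remove [ghflh,ddzh] add [aoigi,olj] -> 11 lines: mkef hhbit oztal zgyv aoigi olj bfid yonf wolj ilue gubzv
Hunk 3: at line 6 remove [yonf] add [fhun] -> 11 lines: mkef hhbit oztal zgyv aoigi olj bfid fhun wolj ilue gubzv
Final line count: 11

Answer: 11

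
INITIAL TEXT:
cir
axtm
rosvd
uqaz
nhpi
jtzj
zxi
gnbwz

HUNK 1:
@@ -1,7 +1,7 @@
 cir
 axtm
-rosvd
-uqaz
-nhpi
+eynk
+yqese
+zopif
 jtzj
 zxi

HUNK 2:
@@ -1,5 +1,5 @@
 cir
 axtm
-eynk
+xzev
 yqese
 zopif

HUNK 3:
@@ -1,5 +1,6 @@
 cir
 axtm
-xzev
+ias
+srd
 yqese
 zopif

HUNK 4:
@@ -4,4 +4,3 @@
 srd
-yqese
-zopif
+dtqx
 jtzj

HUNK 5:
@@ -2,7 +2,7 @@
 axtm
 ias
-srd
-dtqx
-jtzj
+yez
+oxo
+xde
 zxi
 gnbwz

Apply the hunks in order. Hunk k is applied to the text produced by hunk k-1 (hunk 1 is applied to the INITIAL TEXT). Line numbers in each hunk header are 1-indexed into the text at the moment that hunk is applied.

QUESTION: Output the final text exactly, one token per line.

Answer: cir
axtm
ias
yez
oxo
xde
zxi
gnbwz

Derivation:
Hunk 1: at line 1 remove [rosvd,uqaz,nhpi] add [eynk,yqese,zopif] -> 8 lines: cir axtm eynk yqese zopif jtzj zxi gnbwz
Hunk 2: at line 1 remove [eynk] add [xzev] -> 8 lines: cir axtm xzev yqese zopif jtzj zxi gnbwz
Hunk 3: at line 1 remove [xzev] add [ias,srd] -> 9 lines: cir axtm ias srd yqese zopif jtzj zxi gnbwz
Hunk 4: at line 4 remove [yqese,zopif] add [dtqx] -> 8 lines: cir axtm ias srd dtqx jtzj zxi gnbwz
Hunk 5: at line 2 remove [srd,dtqx,jtzj] add [yez,oxo,xde] -> 8 lines: cir axtm ias yez oxo xde zxi gnbwz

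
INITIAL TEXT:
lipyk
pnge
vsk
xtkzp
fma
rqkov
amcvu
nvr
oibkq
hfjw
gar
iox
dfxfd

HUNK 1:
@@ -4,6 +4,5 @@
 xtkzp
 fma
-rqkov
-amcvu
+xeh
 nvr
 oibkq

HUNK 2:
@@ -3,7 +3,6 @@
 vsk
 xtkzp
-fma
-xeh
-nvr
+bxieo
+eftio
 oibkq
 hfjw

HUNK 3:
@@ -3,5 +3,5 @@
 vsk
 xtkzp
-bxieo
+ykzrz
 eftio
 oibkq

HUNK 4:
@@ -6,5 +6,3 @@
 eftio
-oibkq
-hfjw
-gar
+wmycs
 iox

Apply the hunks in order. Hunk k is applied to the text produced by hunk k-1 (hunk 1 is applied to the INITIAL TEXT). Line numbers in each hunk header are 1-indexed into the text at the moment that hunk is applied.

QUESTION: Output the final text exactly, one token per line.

Answer: lipyk
pnge
vsk
xtkzp
ykzrz
eftio
wmycs
iox
dfxfd

Derivation:
Hunk 1: at line 4 remove [rqkov,amcvu] add [xeh] -> 12 lines: lipyk pnge vsk xtkzp fma xeh nvr oibkq hfjw gar iox dfxfd
Hunk 2: at line 3 remove [fma,xeh,nvr] add [bxieo,eftio] -> 11 lines: lipyk pnge vsk xtkzp bxieo eftio oibkq hfjw gar iox dfxfd
Hunk 3: at line 3 remove [bxieo] add [ykzrz] -> 11 lines: lipyk pnge vsk xtkzp ykzrz eftio oibkq hfjw gar iox dfxfd
Hunk 4: at line 6 remove [oibkq,hfjw,gar] add [wmycs] -> 9 lines: lipyk pnge vsk xtkzp ykzrz eftio wmycs iox dfxfd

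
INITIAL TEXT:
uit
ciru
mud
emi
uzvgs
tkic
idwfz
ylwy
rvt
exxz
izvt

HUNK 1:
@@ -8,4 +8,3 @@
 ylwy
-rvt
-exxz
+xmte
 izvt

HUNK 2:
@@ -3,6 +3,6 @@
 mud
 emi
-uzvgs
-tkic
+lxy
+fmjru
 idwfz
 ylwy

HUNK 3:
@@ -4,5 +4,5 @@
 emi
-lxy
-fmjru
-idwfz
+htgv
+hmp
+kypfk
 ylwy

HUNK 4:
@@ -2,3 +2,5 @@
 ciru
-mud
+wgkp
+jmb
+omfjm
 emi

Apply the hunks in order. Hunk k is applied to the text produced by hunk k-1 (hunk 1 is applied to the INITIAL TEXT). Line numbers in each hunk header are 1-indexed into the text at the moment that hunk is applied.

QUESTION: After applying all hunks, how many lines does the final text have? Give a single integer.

Answer: 12

Derivation:
Hunk 1: at line 8 remove [rvt,exxz] add [xmte] -> 10 lines: uit ciru mud emi uzvgs tkic idwfz ylwy xmte izvt
Hunk 2: at line 3 remove [uzvgs,tkic] add [lxy,fmjru] -> 10 lines: uit ciru mud emi lxy fmjru idwfz ylwy xmte izvt
Hunk 3: at line 4 remove [lxy,fmjru,idwfz] add [htgv,hmp,kypfk] -> 10 lines: uit ciru mud emi htgv hmp kypfk ylwy xmte izvt
Hunk 4: at line 2 remove [mud] add [wgkp,jmb,omfjm] -> 12 lines: uit ciru wgkp jmb omfjm emi htgv hmp kypfk ylwy xmte izvt
Final line count: 12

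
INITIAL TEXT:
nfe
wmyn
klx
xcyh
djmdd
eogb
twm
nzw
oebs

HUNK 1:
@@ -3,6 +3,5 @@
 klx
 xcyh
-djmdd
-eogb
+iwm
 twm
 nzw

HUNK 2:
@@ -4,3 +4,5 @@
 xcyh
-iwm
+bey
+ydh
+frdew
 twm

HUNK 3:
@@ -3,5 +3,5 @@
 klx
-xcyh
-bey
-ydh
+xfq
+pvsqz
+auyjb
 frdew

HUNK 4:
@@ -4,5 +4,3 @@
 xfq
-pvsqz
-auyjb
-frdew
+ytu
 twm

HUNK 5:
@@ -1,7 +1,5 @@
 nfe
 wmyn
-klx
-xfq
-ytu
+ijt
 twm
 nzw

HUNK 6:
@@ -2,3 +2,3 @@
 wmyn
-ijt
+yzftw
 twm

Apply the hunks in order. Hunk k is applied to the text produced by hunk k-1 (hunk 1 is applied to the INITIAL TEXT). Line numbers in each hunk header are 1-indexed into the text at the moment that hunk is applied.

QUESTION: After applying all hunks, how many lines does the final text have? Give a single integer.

Hunk 1: at line 3 remove [djmdd,eogb] add [iwm] -> 8 lines: nfe wmyn klx xcyh iwm twm nzw oebs
Hunk 2: at line 4 remove [iwm] add [bey,ydh,frdew] -> 10 lines: nfe wmyn klx xcyh bey ydh frdew twm nzw oebs
Hunk 3: at line 3 remove [xcyh,bey,ydh] add [xfq,pvsqz,auyjb] -> 10 lines: nfe wmyn klx xfq pvsqz auyjb frdew twm nzw oebs
Hunk 4: at line 4 remove [pvsqz,auyjb,frdew] add [ytu] -> 8 lines: nfe wmyn klx xfq ytu twm nzw oebs
Hunk 5: at line 1 remove [klx,xfq,ytu] add [ijt] -> 6 lines: nfe wmyn ijt twm nzw oebs
Hunk 6: at line 2 remove [ijt] add [yzftw] -> 6 lines: nfe wmyn yzftw twm nzw oebs
Final line count: 6

Answer: 6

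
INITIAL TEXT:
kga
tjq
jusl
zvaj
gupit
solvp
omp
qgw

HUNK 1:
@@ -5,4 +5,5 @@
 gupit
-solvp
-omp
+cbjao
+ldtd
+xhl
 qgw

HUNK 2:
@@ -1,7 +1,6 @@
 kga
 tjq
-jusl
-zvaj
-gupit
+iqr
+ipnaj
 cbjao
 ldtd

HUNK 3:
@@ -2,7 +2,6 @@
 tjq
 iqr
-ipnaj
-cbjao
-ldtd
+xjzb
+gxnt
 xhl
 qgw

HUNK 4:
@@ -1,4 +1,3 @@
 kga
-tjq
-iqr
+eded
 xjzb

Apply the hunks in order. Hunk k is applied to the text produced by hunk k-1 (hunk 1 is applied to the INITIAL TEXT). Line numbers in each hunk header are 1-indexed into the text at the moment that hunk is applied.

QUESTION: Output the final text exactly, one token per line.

Answer: kga
eded
xjzb
gxnt
xhl
qgw

Derivation:
Hunk 1: at line 5 remove [solvp,omp] add [cbjao,ldtd,xhl] -> 9 lines: kga tjq jusl zvaj gupit cbjao ldtd xhl qgw
Hunk 2: at line 1 remove [jusl,zvaj,gupit] add [iqr,ipnaj] -> 8 lines: kga tjq iqr ipnaj cbjao ldtd xhl qgw
Hunk 3: at line 2 remove [ipnaj,cbjao,ldtd] add [xjzb,gxnt] -> 7 lines: kga tjq iqr xjzb gxnt xhl qgw
Hunk 4: at line 1 remove [tjq,iqr] add [eded] -> 6 lines: kga eded xjzb gxnt xhl qgw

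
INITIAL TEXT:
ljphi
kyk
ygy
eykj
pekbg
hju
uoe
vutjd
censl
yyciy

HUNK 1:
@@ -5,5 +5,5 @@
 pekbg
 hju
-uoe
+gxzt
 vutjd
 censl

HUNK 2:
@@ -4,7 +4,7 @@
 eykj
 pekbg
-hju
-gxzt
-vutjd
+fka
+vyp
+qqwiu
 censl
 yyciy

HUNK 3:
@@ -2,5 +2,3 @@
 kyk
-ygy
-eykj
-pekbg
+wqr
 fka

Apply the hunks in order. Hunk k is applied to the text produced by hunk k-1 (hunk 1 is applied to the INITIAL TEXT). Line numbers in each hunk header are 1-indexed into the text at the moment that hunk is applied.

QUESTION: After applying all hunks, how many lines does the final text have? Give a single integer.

Answer: 8

Derivation:
Hunk 1: at line 5 remove [uoe] add [gxzt] -> 10 lines: ljphi kyk ygy eykj pekbg hju gxzt vutjd censl yyciy
Hunk 2: at line 4 remove [hju,gxzt,vutjd] add [fka,vyp,qqwiu] -> 10 lines: ljphi kyk ygy eykj pekbg fka vyp qqwiu censl yyciy
Hunk 3: at line 2 remove [ygy,eykj,pekbg] add [wqr] -> 8 lines: ljphi kyk wqr fka vyp qqwiu censl yyciy
Final line count: 8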